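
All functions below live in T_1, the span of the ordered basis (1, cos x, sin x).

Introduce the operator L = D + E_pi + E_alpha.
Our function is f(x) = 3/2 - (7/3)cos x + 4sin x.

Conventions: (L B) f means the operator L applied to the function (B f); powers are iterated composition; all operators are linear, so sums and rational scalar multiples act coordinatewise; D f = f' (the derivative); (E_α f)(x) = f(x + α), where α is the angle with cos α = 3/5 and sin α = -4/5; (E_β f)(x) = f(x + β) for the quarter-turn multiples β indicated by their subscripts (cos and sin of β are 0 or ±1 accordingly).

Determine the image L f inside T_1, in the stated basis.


the result is g(x) = 3 + (26/15)cos x - (17/15)sin x

D f = 4cos x + (7/3)sin x
E_pi f = 3/2 + (7/3)cos x - 4sin x
E_alpha f = 3/2 - (23/5)cos x + (8/15)sin x
(D + E_pi + E_alpha) f = 3 + (26/15)cos x - (17/15)sin x


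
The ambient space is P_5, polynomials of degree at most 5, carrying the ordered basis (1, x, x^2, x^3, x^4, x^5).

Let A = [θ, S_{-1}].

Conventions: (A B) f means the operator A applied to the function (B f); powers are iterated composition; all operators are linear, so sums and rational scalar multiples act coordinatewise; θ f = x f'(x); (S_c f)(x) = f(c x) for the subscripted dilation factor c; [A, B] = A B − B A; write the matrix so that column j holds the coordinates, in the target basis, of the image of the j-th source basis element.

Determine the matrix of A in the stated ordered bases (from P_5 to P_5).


image of 1: 0
image of x: 0
image of x^2: 0
image of x^3: 0
image of x^4: 0
image of x^5: 0
each image's coordinates form column j of the matrix

the matrix is [[0, 0, 0, 0, 0, 0]; [0, 0, 0, 0, 0, 0]; [0, 0, 0, 0, 0, 0]; [0, 0, 0, 0, 0, 0]; [0, 0, 0, 0, 0, 0]; [0, 0, 0, 0, 0, 0]] (rows listed top to bottom)


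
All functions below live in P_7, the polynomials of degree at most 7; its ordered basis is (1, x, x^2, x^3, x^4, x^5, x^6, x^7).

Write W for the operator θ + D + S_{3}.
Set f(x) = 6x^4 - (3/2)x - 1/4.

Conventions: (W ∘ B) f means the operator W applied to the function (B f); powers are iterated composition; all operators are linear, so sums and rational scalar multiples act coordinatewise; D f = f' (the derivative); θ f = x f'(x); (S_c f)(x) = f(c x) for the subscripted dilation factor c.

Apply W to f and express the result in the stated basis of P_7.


the result is g(x) = 510x^4 + 24x^3 - 6x - 7/4

θ f = 24x^4 - (3/2)x
D f = 24x^3 - 3/2
S_{3} f = 486x^4 - (9/2)x - 1/4
(θ + D + S_{3}) f = 510x^4 + 24x^3 - 6x - 7/4


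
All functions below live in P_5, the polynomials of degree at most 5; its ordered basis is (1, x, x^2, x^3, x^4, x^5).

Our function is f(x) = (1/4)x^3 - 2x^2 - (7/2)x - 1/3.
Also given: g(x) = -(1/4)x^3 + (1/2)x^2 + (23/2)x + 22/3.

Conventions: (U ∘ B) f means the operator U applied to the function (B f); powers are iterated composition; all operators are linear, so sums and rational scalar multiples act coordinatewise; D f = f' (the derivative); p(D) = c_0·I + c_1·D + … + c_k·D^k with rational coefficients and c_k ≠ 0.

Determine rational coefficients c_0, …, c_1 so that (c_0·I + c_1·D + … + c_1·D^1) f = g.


c_0 = -1, c_1 = -2

D^0 f = (1/4)x^3 - 2x^2 - (7/2)x - 1/3
D^1 f = (3/4)x^2 - 4x - 7/2
matching coefficients of g against c_0 f + c_1 Df + … from the top degree down determines the c_i
solution: c_0 = -1, c_1 = -2


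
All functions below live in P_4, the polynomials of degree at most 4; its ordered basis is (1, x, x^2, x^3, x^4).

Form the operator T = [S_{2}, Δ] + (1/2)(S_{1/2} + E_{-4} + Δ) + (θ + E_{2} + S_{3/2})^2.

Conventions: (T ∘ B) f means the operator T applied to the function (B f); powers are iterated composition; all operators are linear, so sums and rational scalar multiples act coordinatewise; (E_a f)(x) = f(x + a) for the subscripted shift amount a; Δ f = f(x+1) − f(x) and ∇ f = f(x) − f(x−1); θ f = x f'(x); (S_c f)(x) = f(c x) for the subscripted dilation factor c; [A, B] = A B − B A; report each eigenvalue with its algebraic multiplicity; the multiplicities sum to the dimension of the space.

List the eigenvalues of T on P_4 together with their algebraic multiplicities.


image of 1: 5
image of x: 13x + 17/2
image of x^2: (451/16)x^2 + 28x + 85/2
image of x^3: (3517/64)x^3 + (237/4)x^2 + 162x + 169/2
image of x^4: (26057/256)x^4 + (203/2)x^3 + (789/2)x^2 + 444x + 1061/2
the matrix is upper triangular; its diagonal is (5, 13, 451/16, 3517/64, 26057/256)
for a triangular matrix the eigenvalues are the diagonal entries, with algebraic multiplicity their repetition count

λ = 5 (multiplicity 1), λ = 13 (multiplicity 1), λ = 451/16 (multiplicity 1), λ = 3517/64 (multiplicity 1), λ = 26057/256 (multiplicity 1)


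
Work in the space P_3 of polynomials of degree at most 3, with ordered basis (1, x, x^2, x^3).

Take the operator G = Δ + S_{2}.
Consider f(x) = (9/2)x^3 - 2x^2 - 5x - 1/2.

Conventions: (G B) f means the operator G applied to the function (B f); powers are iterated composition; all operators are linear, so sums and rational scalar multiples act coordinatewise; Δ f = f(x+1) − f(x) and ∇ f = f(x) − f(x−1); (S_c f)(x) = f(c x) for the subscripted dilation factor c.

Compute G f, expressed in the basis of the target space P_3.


Δ f = (27/2)x^2 + (19/2)x - 5/2
S_{2} f = 36x^3 - 8x^2 - 10x - 1/2
(Δ + S_{2}) f = 36x^3 + (11/2)x^2 - (1/2)x - 3

the result is g(x) = 36x^3 + (11/2)x^2 - (1/2)x - 3


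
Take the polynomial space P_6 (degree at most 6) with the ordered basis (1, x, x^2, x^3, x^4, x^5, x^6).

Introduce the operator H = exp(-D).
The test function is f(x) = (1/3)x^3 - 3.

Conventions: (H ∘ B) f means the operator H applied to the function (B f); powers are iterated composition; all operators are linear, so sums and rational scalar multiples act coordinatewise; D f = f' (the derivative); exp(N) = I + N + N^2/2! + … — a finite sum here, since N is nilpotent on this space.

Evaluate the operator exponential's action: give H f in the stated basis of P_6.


order-1 term: -x^2
order-2 term: x
order-3 term: -1/3
the series for exp(-D) f terminates at order 3
exp(-D) f = (1/3)x^3 - x^2 + x - 10/3

g(x) = (1/3)x^3 - x^2 + x - 10/3


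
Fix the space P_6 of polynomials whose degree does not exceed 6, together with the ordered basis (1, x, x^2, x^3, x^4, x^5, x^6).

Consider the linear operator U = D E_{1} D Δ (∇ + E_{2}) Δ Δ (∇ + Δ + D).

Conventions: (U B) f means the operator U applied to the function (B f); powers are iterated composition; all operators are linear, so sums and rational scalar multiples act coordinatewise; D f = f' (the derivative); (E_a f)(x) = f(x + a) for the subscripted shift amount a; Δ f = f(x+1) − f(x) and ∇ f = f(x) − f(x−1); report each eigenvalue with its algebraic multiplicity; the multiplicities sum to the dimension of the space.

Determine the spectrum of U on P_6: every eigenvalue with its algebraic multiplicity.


image of 1: 0
image of x: 0
image of x^2: 0
image of x^3: 0
image of x^4: 0
image of x^5: 0
image of x^6: 2160
the matrix is upper triangular; its diagonal is (0, 0, 0, 0, 0, 0, 0)
for a triangular matrix the eigenvalues are the diagonal entries, with algebraic multiplicity their repetition count

λ = 0 (multiplicity 7)


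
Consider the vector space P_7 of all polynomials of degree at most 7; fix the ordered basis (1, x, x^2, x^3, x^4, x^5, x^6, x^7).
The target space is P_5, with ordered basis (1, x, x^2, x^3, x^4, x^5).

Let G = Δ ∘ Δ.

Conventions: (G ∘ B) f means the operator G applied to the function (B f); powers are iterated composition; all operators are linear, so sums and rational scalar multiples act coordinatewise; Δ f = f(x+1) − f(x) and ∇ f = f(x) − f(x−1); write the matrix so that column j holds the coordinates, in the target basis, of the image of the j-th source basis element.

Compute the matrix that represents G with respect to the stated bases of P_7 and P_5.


the matrix is [[0, 0, 2, 6, 14, 30, 62, 126]; [0, 0, 0, 6, 24, 70, 180, 434]; [0, 0, 0, 0, 12, 60, 210, 630]; [0, 0, 0, 0, 0, 20, 120, 490]; [0, 0, 0, 0, 0, 0, 30, 210]; [0, 0, 0, 0, 0, 0, 0, 42]] (rows listed top to bottom)

image of 1: 0
image of x: 0
image of x^2: 2
image of x^3: 6x + 6
image of x^4: 12x^2 + 24x + 14
image of x^5: 20x^3 + 60x^2 + 70x + 30
image of x^6: 30x^4 + 120x^3 + 210x^2 + 180x + 62
image of x^7: 42x^5 + 210x^4 + 490x^3 + 630x^2 + 434x + 126
each image's coordinates form column j of the matrix


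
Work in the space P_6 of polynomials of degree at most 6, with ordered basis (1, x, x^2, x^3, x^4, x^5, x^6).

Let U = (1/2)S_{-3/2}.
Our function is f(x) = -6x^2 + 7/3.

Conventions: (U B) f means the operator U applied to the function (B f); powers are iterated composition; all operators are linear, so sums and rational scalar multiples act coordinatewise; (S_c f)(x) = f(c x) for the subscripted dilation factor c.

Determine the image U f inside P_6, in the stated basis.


the result is g(x) = -(27/4)x^2 + 7/6

S_{-3/2} f = -(27/2)x^2 + 7/3
((1/2)S_{-3/2}) f = -(27/4)x^2 + 7/6


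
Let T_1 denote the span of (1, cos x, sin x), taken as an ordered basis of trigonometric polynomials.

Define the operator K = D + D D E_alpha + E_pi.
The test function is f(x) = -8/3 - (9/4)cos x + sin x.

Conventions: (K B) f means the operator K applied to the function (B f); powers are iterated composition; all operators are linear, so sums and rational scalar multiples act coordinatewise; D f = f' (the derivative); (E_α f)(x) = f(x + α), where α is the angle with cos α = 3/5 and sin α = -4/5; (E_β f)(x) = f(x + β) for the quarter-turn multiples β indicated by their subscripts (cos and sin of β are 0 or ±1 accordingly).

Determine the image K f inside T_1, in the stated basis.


the image equals g(x) = -8/3 + (27/5)cos x + (49/20)sin x

D f = cos x + (9/4)sin x
E_alpha f = -8/3 - (43/20)cos x - (6/5)sin x
D E_alpha f = -(6/5)cos x + (43/20)sin x
D D E_alpha f = (43/20)cos x + (6/5)sin x
E_pi f = -8/3 + (9/4)cos x - sin x
(D + D D E_alpha + E_pi) f = -8/3 + (27/5)cos x + (49/20)sin x


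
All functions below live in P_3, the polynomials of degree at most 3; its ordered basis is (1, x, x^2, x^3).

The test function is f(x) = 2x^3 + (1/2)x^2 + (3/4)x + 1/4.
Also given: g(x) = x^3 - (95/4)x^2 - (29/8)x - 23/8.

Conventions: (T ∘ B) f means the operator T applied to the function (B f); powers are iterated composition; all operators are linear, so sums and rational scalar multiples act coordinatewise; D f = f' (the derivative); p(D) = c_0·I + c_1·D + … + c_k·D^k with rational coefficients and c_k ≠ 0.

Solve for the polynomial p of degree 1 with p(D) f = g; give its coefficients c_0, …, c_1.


D^0 f = 2x^3 + (1/2)x^2 + (3/4)x + 1/4
D^1 f = 6x^2 + x + 3/4
matching coefficients of g against c_0 f + c_1 Df + … from the top degree down determines the c_i
solution: c_0 = 1/2, c_1 = -4

c_0 = 1/2, c_1 = -4


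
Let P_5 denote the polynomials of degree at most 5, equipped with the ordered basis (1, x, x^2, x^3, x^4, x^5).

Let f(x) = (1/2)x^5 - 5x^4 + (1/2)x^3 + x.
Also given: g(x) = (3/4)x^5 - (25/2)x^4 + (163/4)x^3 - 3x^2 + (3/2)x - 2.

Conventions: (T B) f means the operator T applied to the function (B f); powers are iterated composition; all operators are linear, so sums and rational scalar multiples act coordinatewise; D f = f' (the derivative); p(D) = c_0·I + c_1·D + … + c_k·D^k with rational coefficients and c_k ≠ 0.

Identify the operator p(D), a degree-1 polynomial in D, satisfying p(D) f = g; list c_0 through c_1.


p(D) = (3/2)·I − 2·D, i.e. c_0 = 3/2, c_1 = -2

D^0 f = (1/2)x^5 - 5x^4 + (1/2)x^3 + x
D^1 f = (5/2)x^4 - 20x^3 + (3/2)x^2 + 1
matching coefficients of g against c_0 f + c_1 Df + … from the top degree down determines the c_i
solution: c_0 = 3/2, c_1 = -2


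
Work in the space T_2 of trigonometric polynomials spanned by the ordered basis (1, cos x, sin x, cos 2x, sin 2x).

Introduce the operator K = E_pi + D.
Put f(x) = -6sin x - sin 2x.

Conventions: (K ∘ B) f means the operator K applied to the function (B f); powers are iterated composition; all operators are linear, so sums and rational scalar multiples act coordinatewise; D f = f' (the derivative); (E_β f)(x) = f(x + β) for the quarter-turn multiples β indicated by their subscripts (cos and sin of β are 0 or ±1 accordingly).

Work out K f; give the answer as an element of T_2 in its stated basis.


the result is g(x) = -6cos x + 6sin x - 2cos 2x - sin 2x

E_pi f = 6sin x - sin 2x
D f = -6cos x - 2cos 2x
(E_pi + D) f = -6cos x + 6sin x - 2cos 2x - sin 2x


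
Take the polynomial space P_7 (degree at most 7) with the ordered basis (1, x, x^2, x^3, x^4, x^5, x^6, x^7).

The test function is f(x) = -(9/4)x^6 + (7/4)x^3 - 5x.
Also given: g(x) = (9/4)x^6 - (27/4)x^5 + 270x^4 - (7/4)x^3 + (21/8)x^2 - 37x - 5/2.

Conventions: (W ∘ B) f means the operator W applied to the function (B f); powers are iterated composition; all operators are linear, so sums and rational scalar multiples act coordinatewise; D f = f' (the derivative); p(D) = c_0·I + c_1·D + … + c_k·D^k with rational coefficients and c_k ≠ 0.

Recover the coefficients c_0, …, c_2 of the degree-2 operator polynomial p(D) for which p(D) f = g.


D^0 f = -(9/4)x^6 + (7/4)x^3 - 5x
D^1 f = -(27/2)x^5 + (21/4)x^2 - 5
D^2 f = -(135/2)x^4 + (21/2)x
matching coefficients of g against c_0 f + c_1 Df + … from the top degree down determines the c_i
solution: c_0 = -1, c_1 = 1/2, c_2 = -4

c_0 = -1, c_1 = 1/2, c_2 = -4


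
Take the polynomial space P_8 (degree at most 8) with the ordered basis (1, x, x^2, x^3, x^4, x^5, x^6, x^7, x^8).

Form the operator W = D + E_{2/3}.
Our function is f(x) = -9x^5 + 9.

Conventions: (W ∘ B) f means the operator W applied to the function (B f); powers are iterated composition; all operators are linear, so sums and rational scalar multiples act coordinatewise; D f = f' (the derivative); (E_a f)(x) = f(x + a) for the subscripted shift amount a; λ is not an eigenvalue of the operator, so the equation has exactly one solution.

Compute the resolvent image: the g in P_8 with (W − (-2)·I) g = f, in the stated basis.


the result is g(x) = -3x^5 + (25/3)x^4 - (380/27)x^3 + (1540/81)x^2 - (12520/729)x + 70187/6561

write g with unknown coordinates in the stated basis and equate coefficients in (W − (-2)·I) g = f
solving from the highest basis element down gives g = -3x^5 + (25/3)x^4 - (380/27)x^3 + (1540/81)x^2 - (12520/729)x + 70187/6561
check: W g = -3x^5 - (50/3)x^4 + (760/27)x^3 - (3080/81)x^2 + (25040/729)x - 81325/6561
so W g − (-2)·g = -9x^5 + 9 = f ✓


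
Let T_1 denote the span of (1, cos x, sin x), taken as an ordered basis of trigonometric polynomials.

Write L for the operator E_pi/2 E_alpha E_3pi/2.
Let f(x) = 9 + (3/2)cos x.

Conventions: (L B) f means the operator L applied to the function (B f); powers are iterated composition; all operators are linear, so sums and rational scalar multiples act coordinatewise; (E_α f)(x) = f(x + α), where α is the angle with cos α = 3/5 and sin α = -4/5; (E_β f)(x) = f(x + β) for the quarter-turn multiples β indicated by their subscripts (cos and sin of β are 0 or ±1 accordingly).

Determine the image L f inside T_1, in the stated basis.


E_3pi/2 f = 9 + (3/2)sin x
E_alpha E_3pi/2 f = 9 - (6/5)cos x + (9/10)sin x
E_pi/2 E_alpha E_3pi/2 f = 9 + (9/10)cos x + (6/5)sin x

the image equals g(x) = 9 + (9/10)cos x + (6/5)sin x


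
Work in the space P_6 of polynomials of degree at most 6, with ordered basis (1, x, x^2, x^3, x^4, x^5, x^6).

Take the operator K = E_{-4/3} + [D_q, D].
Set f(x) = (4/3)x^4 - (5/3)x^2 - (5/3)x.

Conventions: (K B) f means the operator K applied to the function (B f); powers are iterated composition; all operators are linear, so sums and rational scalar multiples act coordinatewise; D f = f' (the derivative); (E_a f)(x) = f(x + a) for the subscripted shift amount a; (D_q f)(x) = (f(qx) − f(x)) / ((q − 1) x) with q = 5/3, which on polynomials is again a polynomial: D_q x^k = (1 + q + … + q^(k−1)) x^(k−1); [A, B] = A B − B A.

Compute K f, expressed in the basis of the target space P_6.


the result is g(x) = (4/3)x^4 - (64/9)x^3 + (35/27)x^2 - (799/81)x + 1114/243

E_{-4/3} f = (4/3)x^4 - (64/9)x^3 + (113/9)x^2 - (799/81)x + 844/243
D f = (16/3)x^3 - (10/3)x - 5/3
D_q D f = (784/27)x^2 - 10/3
D_q f = (1088/81)x^3 - (40/9)x - 5/3
D D_q f = (1088/27)x^2 - 40/9
[D_q, D] f = -(304/27)x^2 + 10/9
(E_{-4/3} + [D_q, D]) f = (4/3)x^4 - (64/9)x^3 + (35/27)x^2 - (799/81)x + 1114/243


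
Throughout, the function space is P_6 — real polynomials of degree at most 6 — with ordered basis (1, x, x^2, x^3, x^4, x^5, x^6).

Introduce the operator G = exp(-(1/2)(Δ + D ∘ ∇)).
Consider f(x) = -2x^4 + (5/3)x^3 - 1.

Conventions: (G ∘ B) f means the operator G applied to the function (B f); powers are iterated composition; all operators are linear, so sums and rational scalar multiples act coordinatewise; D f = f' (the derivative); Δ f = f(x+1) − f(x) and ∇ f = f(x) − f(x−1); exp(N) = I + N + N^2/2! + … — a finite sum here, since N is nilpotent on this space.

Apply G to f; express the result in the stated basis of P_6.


order-1 term: 4x^3 + (31/2)x^2 - (31/2)x + 20/3
order-2 term: -3x^2 - (67/4)x - 23/4
order-3 term: x + 103/24
order-4 term: -1/8
the series for exp(-(1/2)(Δ + D ∘ ∇)) f terminates at order 4
exp(-(1/2)(Δ + D ∘ ∇)) f = -2x^4 + (17/3)x^3 + (25/2)x^2 - (125/4)x + 49/12

g(x) = -2x^4 + (17/3)x^3 + (25/2)x^2 - (125/4)x + 49/12


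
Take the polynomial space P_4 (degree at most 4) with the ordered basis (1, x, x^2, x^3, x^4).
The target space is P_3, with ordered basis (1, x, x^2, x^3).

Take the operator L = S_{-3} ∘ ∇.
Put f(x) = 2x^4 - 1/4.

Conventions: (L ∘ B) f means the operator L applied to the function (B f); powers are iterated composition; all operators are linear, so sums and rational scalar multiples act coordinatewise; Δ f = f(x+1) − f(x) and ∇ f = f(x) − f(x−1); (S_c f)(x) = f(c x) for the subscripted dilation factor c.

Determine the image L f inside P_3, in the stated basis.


the image equals g(x) = -216x^3 - 108x^2 - 24x - 2

∇ f = 8x^3 - 12x^2 + 8x - 2
S_{-3} ∇ f = -216x^3 - 108x^2 - 24x - 2


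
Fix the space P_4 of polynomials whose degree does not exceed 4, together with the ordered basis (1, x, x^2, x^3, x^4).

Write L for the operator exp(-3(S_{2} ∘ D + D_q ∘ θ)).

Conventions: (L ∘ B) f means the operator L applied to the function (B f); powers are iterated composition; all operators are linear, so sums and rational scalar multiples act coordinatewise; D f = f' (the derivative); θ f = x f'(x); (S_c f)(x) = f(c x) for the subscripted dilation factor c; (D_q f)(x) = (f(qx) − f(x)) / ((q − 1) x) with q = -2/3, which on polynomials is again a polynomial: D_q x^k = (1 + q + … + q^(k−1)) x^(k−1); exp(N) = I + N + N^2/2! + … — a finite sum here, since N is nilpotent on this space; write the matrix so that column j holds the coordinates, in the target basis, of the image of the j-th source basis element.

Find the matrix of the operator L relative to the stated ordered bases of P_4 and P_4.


image of 1: 1
image of x: x - 6
image of x^2: x^2 - 14x + 42
image of x^3: x^3 - 43x^2 + 301x - 602
image of x^4: x^4 - (916/9)x^3 + (19694/9)x^2 - (275716/27)x + 137858/9
each image's coordinates form column j of the matrix

the matrix is [[1, -6, 42, -602, 137858/9]; [0, 1, -14, 301, -275716/27]; [0, 0, 1, -43, 19694/9]; [0, 0, 0, 1, -916/9]; [0, 0, 0, 0, 1]] (rows listed top to bottom)


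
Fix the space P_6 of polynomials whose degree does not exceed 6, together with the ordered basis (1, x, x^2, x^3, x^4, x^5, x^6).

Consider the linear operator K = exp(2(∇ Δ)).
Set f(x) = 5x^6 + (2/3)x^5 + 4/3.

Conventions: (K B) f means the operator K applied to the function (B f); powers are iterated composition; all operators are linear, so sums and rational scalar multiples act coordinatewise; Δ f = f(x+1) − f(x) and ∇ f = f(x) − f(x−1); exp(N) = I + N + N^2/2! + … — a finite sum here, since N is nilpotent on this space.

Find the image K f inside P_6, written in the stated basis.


order-1 term: 300x^4 + (80/3)x^3 + 300x^2 + (40/3)x + 20
order-2 term: 3600x^2 + 160x + 1200
order-3 term: 4800
the series for exp(2(∇ Δ)) f terminates at order 3
exp(2(∇ Δ)) f = 5x^6 + (2/3)x^5 + 300x^4 + (80/3)x^3 + 3900x^2 + (520/3)x + 18064/3

g(x) = 5x^6 + (2/3)x^5 + 300x^4 + (80/3)x^3 + 3900x^2 + (520/3)x + 18064/3


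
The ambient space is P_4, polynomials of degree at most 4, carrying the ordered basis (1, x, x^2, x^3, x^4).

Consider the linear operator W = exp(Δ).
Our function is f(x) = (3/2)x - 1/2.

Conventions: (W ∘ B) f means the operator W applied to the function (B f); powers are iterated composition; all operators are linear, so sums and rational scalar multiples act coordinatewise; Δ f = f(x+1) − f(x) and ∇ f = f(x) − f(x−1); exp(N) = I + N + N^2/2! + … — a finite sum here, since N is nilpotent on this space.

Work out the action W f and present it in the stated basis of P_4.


the result is g(x) = (3/2)x + 1

order-1 term: 3/2
the series for exp(Δ) f terminates at order 1
exp(Δ) f = (3/2)x + 1


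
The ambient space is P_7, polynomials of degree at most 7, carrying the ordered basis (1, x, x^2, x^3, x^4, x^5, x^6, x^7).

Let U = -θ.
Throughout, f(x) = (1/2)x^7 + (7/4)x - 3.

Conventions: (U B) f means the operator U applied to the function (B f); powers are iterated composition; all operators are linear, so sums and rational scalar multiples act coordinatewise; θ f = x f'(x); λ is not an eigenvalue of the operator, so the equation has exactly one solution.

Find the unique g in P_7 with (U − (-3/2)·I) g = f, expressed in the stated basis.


the image equals g(x) = -(1/11)x^7 + (7/2)x - 2

write g with unknown coordinates in the stated basis and equate coefficients in (U − (-3/2)·I) g = f
solving from the highest basis element down gives g = -(1/11)x^7 + (7/2)x - 2
check: U g = (7/11)x^7 - (7/2)x
so U g − (-3/2)·g = (1/2)x^7 + (7/4)x - 3 = f ✓


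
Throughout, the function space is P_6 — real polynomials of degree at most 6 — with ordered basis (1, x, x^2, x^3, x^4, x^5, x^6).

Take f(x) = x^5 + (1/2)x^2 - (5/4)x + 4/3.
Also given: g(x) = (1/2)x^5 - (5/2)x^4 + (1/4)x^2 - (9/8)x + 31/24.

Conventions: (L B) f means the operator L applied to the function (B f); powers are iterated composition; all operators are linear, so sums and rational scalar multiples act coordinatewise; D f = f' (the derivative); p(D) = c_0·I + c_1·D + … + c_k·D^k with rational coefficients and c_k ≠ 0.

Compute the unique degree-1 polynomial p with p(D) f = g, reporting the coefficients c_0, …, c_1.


c_0 = 1/2, c_1 = -1/2

D^0 f = x^5 + (1/2)x^2 - (5/4)x + 4/3
D^1 f = 5x^4 + x - 5/4
matching coefficients of g against c_0 f + c_1 Df + … from the top degree down determines the c_i
solution: c_0 = 1/2, c_1 = -1/2


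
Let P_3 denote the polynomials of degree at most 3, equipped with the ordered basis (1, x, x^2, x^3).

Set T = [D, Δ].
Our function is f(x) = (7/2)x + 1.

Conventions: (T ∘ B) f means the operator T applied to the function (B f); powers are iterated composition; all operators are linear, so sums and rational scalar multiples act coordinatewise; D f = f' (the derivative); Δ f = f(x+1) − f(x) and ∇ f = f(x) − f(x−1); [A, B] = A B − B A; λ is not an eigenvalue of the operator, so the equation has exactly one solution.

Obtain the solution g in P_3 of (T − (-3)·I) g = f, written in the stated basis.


write g with unknown coordinates in the stated basis and equate coefficients in (T − (-3)·I) g = f
solving from the highest basis element down gives g = (7/6)x + 1/3
check: T g = 0
so T g − (-3)·g = (7/2)x + 1 = f ✓

the result is g(x) = (7/6)x + 1/3


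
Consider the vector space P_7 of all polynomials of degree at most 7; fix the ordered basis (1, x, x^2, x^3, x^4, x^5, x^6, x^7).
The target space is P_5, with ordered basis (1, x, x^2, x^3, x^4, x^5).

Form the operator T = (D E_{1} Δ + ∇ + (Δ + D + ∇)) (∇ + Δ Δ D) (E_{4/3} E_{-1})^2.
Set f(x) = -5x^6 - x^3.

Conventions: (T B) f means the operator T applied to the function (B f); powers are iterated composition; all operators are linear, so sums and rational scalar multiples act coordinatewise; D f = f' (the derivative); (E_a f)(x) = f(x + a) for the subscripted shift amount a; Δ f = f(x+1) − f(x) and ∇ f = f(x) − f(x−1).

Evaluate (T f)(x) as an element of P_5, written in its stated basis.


E_{-1} f = -5x^6 + 30x^5 - 75x^4 + 99x^3 - 72x^2 + 27x - 4
E_{4/3} E_{-1} f = -5x^6 - 10x^5 - (25/3)x^4 - (127/27)x^3 - (52/27)x^2 - (37/81)x - 32/729
E_{-1} (E_{4/3} E_{-1}) f = -5x^6 + 20x^5 - (100/3)x^4 + (773/27)x^3 - (346/27)x^2 + (212/81)x - 104/729
E_{4/3} E_{-1} (E_{4/3} E_{-1}) f = -5x^6 - 20x^5 - (100/3)x^4 - (827/27)x^3 - (454/27)x^2 - (428/81)x - 536/729
∇ (E_{4/3} E_{-1})^2 f = -30x^5 - 25x^4 - (100/3)x^3 - (152/9)x^2 - (137/27)x - 62/81
D (E_{4/3} E_{-1})^2 f = -30x^5 - 100x^4 - (400/3)x^3 - (827/9)x^2 - (908/27)x - 428/81
Δ D (E_{4/3} E_{-1})^2 f = -150x^4 - 700x^3 - 1300x^2 - (10204/9)x - 10499/27
Δ Δ D (E_{4/3} E_{-1})^2 f = -600x^3 - 3000x^2 - 5300x - 29554/9
(∇ + Δ Δ D) (E_{4/3} E_{-1})^2 f = -30x^5 - 25x^4 - (1900/3)x^3 - (27152/9)x^2 - (143237/27)x - 266048/81
Δ (∇ + Δ Δ D) (E_{4/3} E_{-1})^2 f = -150x^4 - 400x^3 - 2350x^2 - (73654/9)x - 243278/27
E_{1} Δ (∇ + Δ Δ D) (E_{4/3} E_{-1})^2 f = -150x^4 - 1000x^3 - 4450x^2 - (132154/9)x - 542540/27
D E_{1} Δ (∇ + Δ Δ D) (E_{4/3} E_{-1})^2 f = -600x^3 - 3000x^2 - 8900x - 132154/9
∇ (∇ + Δ Δ D) (E_{4/3} E_{-1})^2 f = -150x^4 + 200x^3 - 2050x^2 - (36754/9)x - 79016/27
Δ (∇ + Δ Δ D) (E_{4/3} E_{-1})^2 f = -150x^4 - 400x^3 - 2350x^2 - (73654/9)x - 243278/27
D (∇ + Δ Δ D) (E_{4/3} E_{-1})^2 f = -150x^4 - 100x^3 - 1900x^2 - (54304/9)x - 143237/27
∇ (∇ + Δ Δ D) (E_{4/3} E_{-1})^2 f = -150x^4 + 200x^3 - 2050x^2 - (36754/9)x - 79016/27
(Δ + D + ∇) (∇ + Δ Δ D) (E_{4/3} E_{-1})^2 f = -450x^4 - 300x^3 - 6300x^2 - (54904/3)x - 155177/9
(D E_{1} Δ + ∇ + (Δ + D + ∇)) (∇ + Δ Δ D) (E_{4/3} E_{-1})^2 f = -600x^4 - 700x^3 - 11350x^2 - (281566/9)x - 941009/27

g(x) = -600x^4 - 700x^3 - 11350x^2 - (281566/9)x - 941009/27


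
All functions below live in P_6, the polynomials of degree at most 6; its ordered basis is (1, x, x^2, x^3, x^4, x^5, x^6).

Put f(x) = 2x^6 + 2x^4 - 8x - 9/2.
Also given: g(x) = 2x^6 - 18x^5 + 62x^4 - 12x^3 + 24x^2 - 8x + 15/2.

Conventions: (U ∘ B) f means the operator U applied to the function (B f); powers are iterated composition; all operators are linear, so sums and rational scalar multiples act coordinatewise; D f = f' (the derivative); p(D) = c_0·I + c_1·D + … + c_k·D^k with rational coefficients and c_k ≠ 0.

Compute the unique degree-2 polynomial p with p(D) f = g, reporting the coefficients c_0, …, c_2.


D^0 f = 2x^6 + 2x^4 - 8x - 9/2
D^1 f = 12x^5 + 8x^3 - 8
D^2 f = 60x^4 + 24x^2
matching coefficients of g against c_0 f + c_1 Df + … from the top degree down determines the c_i
solution: c_0 = 1, c_1 = -3/2, c_2 = 1

c_0 = 1, c_1 = -3/2, c_2 = 1


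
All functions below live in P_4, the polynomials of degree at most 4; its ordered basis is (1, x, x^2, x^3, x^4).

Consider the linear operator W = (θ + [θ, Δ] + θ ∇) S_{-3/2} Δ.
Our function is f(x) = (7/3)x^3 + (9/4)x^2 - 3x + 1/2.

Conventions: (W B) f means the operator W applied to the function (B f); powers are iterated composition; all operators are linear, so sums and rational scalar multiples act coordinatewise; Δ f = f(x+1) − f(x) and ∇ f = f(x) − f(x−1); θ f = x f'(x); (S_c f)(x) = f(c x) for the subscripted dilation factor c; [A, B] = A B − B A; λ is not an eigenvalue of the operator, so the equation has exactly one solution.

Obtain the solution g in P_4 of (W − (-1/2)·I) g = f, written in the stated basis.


write g with unknown coordinates in the stated basis and equate coefficients in (W − (-1/2)·I) g = f
solving from the highest basis element down gives g = (14/3)x^3 - (243/2)x^2 - 693x + 814
check: W g = 63x^2 + (687/2)x - 813/2
so W g − (-1/2)·g = (7/3)x^3 + (9/4)x^2 - 3x + 1/2 = f ✓

the result is g(x) = (14/3)x^3 - (243/2)x^2 - 693x + 814


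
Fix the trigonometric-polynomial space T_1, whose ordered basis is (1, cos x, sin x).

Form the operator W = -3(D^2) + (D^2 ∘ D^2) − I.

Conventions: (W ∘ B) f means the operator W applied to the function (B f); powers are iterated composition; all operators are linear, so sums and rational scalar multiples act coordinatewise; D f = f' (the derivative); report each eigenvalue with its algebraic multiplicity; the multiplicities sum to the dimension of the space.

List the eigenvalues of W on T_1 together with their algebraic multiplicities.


λ = -1 (multiplicity 1), λ = 3 (multiplicity 2)

image of 1: -1
image of cos x: 3cos x
image of sin x: 3sin x
the matrix is diagonal; its diagonal is (-1, 3, 3)
for a triangular matrix the eigenvalues are the diagonal entries, with algebraic multiplicity their repetition count


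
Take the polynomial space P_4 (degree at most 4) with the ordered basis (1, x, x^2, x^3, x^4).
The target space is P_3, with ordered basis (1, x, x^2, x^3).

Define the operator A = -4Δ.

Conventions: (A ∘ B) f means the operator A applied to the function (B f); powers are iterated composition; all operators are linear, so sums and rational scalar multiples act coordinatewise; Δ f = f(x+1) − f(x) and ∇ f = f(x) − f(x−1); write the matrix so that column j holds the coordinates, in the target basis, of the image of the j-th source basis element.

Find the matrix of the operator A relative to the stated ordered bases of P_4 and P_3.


image of 1: 0
image of x: -4
image of x^2: -8x - 4
image of x^3: -12x^2 - 12x - 4
image of x^4: -16x^3 - 24x^2 - 16x - 4
each image's coordinates form column j of the matrix

the matrix is [[0, -4, -4, -4, -4]; [0, 0, -8, -12, -16]; [0, 0, 0, -12, -24]; [0, 0, 0, 0, -16]] (rows listed top to bottom)


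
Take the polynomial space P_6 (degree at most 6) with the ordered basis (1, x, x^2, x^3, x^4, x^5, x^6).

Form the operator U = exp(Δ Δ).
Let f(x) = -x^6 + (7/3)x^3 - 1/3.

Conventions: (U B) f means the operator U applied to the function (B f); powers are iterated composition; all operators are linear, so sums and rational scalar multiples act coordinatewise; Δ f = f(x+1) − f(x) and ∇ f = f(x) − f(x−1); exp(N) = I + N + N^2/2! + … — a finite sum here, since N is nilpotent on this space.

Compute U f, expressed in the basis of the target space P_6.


order-1 term: -30x^4 - 120x^3 - 210x^2 - 166x - 48
order-2 term: -180x^2 - 720x - 780
order-3 term: -120
the series for exp(Δ Δ) f terminates at order 3
exp(Δ Δ) f = -x^6 - 30x^4 - (353/3)x^3 - 390x^2 - 886x - 2845/3

the image equals g(x) = -x^6 - 30x^4 - (353/3)x^3 - 390x^2 - 886x - 2845/3


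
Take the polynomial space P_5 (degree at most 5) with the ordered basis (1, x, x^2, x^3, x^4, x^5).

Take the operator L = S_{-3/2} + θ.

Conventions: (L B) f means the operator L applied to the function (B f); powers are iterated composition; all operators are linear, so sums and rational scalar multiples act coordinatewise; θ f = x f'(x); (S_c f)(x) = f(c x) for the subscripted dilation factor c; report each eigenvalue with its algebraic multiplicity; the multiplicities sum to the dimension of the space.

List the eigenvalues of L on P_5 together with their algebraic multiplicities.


image of 1: 1
image of x: -(1/2)x
image of x^2: (17/4)x^2
image of x^3: -(3/8)x^3
image of x^4: (145/16)x^4
image of x^5: -(83/32)x^5
the matrix is upper triangular; its diagonal is (1, -1/2, 17/4, -3/8, 145/16, -83/32)
for a triangular matrix the eigenvalues are the diagonal entries, with algebraic multiplicity their repetition count

λ = -83/32 (multiplicity 1), λ = -1/2 (multiplicity 1), λ = -3/8 (multiplicity 1), λ = 1 (multiplicity 1), λ = 17/4 (multiplicity 1), λ = 145/16 (multiplicity 1)


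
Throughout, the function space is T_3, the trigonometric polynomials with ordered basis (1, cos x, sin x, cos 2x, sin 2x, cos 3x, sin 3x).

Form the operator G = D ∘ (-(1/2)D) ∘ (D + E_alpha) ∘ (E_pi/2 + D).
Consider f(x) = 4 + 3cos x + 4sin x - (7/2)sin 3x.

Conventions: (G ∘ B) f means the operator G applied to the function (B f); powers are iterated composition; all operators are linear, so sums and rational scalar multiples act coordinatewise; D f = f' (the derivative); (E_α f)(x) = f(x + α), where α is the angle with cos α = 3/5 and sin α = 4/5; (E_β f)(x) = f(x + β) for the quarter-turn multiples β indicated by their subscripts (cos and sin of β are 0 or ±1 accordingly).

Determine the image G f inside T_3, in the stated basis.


E_pi/2 f = 4 + 4cos x - 3sin x + (7/2)cos 3x
D f = 4cos x - 3sin x - (21/2)cos 3x
(E_pi/2 + D) f = 4 + 8cos x - 6sin x - 7cos 3x
D (E_pi/2 + D) f = -6cos x - 8sin x + 21sin 3x
E_alpha (E_pi/2 + D) f = 4 - 10sin x + (819/125)cos 3x + (308/125)sin 3x
(D + E_alpha) (E_pi/2 + D) f = 4 - 6cos x - 18sin x + (819/125)cos 3x + (2933/125)sin 3x
D (D + E_alpha) (E_pi/2 + D) f = -18cos x + 6sin x + (8799/125)cos 3x - (2457/125)sin 3x
(-(1/2)D) (D + E_alpha) (E_pi/2 + D) f = 9cos x - 3sin x - (8799/250)cos 3x + (2457/250)sin 3x
D ((-(1/2)D) ∘ (D + E_alpha) ∘ (E_pi/2 + D)) f = -3cos x - 9sin x + (7371/250)cos 3x + (26397/250)sin 3x

the result is g(x) = -3cos x - 9sin x + (7371/250)cos 3x + (26397/250)sin 3x


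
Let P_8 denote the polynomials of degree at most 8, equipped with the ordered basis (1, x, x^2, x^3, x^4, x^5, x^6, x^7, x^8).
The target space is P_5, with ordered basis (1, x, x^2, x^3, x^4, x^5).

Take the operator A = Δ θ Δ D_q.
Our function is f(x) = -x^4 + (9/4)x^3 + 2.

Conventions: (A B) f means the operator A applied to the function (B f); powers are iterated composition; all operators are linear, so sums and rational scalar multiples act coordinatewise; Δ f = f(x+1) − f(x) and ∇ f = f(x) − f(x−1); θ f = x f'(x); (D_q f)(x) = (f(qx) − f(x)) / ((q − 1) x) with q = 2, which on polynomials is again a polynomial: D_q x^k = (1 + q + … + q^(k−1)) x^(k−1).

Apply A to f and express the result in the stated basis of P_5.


the result is g(x) = -180x - 207/2

D_q f = -15x^3 + (63/4)x^2
Δ D_q f = -45x^2 - (27/2)x + 3/4
θ Δ D_q f = -90x^2 - (27/2)x
Δ (θ Δ D_q) f = -180x - 207/2


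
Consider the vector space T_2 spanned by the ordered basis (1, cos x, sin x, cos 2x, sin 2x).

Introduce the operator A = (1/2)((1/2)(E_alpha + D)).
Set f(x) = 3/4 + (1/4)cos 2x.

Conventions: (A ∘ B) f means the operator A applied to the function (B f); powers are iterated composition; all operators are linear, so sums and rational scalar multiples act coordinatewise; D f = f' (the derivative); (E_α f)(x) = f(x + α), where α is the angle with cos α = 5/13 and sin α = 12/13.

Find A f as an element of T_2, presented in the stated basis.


g(x) = 3/16 - (119/2704)cos 2x - (229/1352)sin 2x

E_alpha f = 3/4 - (119/676)cos 2x - (30/169)sin 2x
D f = -(1/2)sin 2x
(E_alpha + D) f = 3/4 - (119/676)cos 2x - (229/338)sin 2x
((1/2)(E_alpha + D)) f = 3/8 - (119/1352)cos 2x - (229/676)sin 2x
((1/2)((1/2)(E_alpha + D))) f = 3/16 - (119/2704)cos 2x - (229/1352)sin 2x


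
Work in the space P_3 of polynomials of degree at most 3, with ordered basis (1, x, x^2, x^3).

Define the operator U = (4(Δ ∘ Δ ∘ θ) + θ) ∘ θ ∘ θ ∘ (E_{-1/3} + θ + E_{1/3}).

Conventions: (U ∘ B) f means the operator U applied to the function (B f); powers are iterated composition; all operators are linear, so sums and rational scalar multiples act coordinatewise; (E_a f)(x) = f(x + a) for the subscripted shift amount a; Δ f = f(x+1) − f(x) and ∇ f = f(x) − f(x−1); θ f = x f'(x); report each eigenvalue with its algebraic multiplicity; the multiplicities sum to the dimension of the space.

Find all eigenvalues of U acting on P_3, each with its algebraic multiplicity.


λ = 0 (multiplicity 1), λ = 3 (multiplicity 1), λ = 32 (multiplicity 1), λ = 135 (multiplicity 1)

image of 1: 0
image of x: 3x
image of x^2: 32x^2 + 256
image of x^3: 135x^3 + (9722/3)x + 3240
the matrix is upper triangular; its diagonal is (0, 3, 32, 135)
for a triangular matrix the eigenvalues are the diagonal entries, with algebraic multiplicity their repetition count


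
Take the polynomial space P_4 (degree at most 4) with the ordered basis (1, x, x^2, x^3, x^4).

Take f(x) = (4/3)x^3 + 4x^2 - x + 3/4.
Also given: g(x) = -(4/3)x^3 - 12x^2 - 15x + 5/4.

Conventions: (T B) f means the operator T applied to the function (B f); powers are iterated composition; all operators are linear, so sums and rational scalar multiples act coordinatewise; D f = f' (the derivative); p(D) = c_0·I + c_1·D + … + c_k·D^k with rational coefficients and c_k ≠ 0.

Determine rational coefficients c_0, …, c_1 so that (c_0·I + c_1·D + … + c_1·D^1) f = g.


D^0 f = (4/3)x^3 + 4x^2 - x + 3/4
D^1 f = 4x^2 + 8x - 1
matching coefficients of g against c_0 f + c_1 Df + … from the top degree down determines the c_i
solution: c_0 = -1, c_1 = -2

p(D) = -I − 2·D, i.e. c_0 = -1, c_1 = -2


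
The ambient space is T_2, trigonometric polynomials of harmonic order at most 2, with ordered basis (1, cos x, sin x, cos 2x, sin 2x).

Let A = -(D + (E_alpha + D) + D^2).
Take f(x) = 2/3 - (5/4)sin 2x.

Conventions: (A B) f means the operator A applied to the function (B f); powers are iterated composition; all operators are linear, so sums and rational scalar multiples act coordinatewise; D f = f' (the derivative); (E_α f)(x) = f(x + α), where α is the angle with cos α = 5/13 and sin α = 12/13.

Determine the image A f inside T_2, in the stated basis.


D f = -(5/2)cos 2x
E_alpha f = 2/3 - (150/169)cos 2x + (595/676)sin 2x
D f = -(5/2)cos 2x
(E_alpha + D) f = 2/3 - (1145/338)cos 2x + (595/676)sin 2x
D f = -(5/2)cos 2x
D D f = 5sin 2x
(D + (E_alpha + D) + D^2) f = 2/3 - (995/169)cos 2x + (3975/676)sin 2x
(-(D + (E_alpha + D) + D^2)) f = -2/3 + (995/169)cos 2x - (3975/676)sin 2x

the image equals g(x) = -2/3 + (995/169)cos 2x - (3975/676)sin 2x


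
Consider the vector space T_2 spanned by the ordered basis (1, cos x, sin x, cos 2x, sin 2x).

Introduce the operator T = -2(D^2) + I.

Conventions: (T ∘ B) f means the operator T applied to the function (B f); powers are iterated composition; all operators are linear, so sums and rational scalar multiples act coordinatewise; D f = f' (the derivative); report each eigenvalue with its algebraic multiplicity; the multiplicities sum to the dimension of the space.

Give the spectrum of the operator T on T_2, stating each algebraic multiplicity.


λ = 1 (multiplicity 1), λ = 3 (multiplicity 2), λ = 9 (multiplicity 2)

image of 1: 1
image of cos x: 3cos x
image of sin x: 3sin x
image of cos 2x: 9cos 2x
image of sin 2x: 9sin 2x
the matrix is diagonal; its diagonal is (1, 3, 3, 9, 9)
for a triangular matrix the eigenvalues are the diagonal entries, with algebraic multiplicity their repetition count


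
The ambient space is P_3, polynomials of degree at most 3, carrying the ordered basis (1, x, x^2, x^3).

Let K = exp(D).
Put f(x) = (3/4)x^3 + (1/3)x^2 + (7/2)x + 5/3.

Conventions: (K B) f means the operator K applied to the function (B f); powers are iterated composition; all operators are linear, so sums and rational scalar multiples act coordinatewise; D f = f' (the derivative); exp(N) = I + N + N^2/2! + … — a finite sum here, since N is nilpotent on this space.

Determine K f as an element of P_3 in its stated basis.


the result is g(x) = (3/4)x^3 + (31/12)x^2 + (77/12)x + 25/4

order-1 term: (9/4)x^2 + (2/3)x + 7/2
order-2 term: (9/4)x + 1/3
order-3 term: 3/4
the series for exp(D) f terminates at order 3
exp(D) f = (3/4)x^3 + (31/12)x^2 + (77/12)x + 25/4


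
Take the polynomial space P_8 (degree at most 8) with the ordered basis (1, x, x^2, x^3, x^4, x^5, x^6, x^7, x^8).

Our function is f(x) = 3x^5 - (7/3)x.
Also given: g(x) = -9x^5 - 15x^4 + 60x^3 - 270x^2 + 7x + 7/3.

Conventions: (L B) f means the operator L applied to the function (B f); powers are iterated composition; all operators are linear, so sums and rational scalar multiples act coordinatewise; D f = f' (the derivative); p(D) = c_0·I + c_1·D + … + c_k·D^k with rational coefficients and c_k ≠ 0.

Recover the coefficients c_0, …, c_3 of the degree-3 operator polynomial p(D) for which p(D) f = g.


c_0 = -3, c_1 = -1, c_2 = 1, c_3 = -3/2

D^0 f = 3x^5 - (7/3)x
D^1 f = 15x^4 - 7/3
D^2 f = 60x^3
D^3 f = 180x^2
matching coefficients of g against c_0 f + c_1 Df + … from the top degree down determines the c_i
solution: c_0 = -3, c_1 = -1, c_2 = 1, c_3 = -3/2
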